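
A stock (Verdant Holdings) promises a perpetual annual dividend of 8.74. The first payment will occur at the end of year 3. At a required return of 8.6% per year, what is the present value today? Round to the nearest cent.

Value at end of year 2: C / r = 8.74 / 0.086 = 101.6279
Discount to today: PV = 101.6279 / (1 + 0.086)^2 = 101.6279 / 1.179396 = 86.17

86.17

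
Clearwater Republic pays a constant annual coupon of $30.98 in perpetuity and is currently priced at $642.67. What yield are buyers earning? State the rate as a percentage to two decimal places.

P = C/r ⇒ r = C/P = $30.98/$642.67 = 0.048205

4.82%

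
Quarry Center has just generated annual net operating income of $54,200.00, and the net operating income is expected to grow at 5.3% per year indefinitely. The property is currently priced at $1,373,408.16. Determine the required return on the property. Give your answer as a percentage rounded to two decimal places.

9.46%

D₁ = $54,200.00 × 1.053 = $57,072.6000
P = D₁/(r − g) ⇒ r = D₁/P + g = $57,072.6000/$1,373,408.16 + 0.053 = 0.041555 + 0.053 = 0.094555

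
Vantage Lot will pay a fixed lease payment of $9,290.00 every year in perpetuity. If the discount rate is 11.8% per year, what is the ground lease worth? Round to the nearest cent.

Level perpetuity: PV = C / r = $9,290.00 / 0.118 = $78,728.81

$78728.81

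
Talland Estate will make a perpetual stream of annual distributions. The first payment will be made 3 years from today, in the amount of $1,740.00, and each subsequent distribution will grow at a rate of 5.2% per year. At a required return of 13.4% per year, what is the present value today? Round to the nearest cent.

Value at end of year 2: C₁ / (r − g) = $1,740.00 / (0.134 − 0.052) = $21,219.5122
Discount to today: PV = $21,219.5122 / (1 + 0.134)^2 = $21,219.5122 / 1.285956 = $16,500.96

$16500.96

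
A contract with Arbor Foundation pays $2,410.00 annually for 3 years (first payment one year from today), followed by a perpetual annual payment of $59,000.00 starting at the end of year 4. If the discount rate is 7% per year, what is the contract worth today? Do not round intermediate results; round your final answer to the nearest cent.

PV of 3-year annuity: $2,410.00 × [1 − (1+0.07)^−3] / 0.07 = 6324.60167
Perpetuity value at year 3: $59,000.00 / 0.07 = 842857.14286
PV of perpetuity: 842857.14286 / (1+0.07)^3 = 688022.49624
Total PV = 6324.60167 + 688022.49624 = 694347.09790

$694347.10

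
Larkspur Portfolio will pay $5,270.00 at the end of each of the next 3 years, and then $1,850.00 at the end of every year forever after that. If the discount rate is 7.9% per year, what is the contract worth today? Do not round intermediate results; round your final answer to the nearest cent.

$32247.32

PV of 3-year annuity: $5,270.00 × [1 − (1+0.079)^−3] / 0.079 = 13605.84449
Perpetuity value at year 3: $1,850.00 / 0.079 = 23417.72152
PV of perpetuity: 23417.72152 / (1+0.079)^3 = 18641.47630
Total PV = 13605.84449 + 18641.47630 = 32247.32079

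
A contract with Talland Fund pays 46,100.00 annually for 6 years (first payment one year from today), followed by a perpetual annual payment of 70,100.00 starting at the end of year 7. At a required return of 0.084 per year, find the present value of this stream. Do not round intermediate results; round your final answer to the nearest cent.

PV of 6-year annuity: 46,100.00 × [1 − (1+0.084)^−6] / 0.084 = 210553.18326
Perpetuity value at year 6: 70,100.00 / 0.084 = 834523.80952
PV of perpetuity: 834523.80952 / (1+0.084)^6 = 514355.08617
Total PV = 210553.18326 + 514355.08617 = 724908.26943

724908.27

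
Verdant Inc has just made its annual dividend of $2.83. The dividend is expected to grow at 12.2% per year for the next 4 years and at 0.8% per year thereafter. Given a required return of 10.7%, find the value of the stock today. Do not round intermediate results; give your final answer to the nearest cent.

$42.12

D_1 = 3.17526
D_2 = 3.56264
D_3 = 3.99728
D_4 = 4.48495
Terminal value at year 4: TV = D_4×(1+g_2)/(r−g_2) = 4.52083/0.099 = 45.66497
P_0 = D_1/(1+r)^1 + D_2/(1+r)^2 + D_3/(1+r)^3 + D_4/(1+r)^4 + TV/(1+r)^4
    = 2.86835 + 2.90721 + 2.94661 + 2.98653 + 30.40834 = 42.11704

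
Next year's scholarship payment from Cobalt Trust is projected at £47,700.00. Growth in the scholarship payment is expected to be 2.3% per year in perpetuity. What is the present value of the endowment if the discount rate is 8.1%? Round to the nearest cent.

Growing perpetuity: P = D₁ / (r − g) = £47,700.0000 / (0.081 − 0.023) = £822,413.79

£822413.79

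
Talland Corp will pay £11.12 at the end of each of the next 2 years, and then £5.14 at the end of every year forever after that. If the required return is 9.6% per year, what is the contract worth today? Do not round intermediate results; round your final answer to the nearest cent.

£63.98

PV of 2-year annuity: £11.12 × [1 − (1+0.096)^−2] / 0.096 = 19.40327
Perpetuity value at year 2: £5.14 / 0.096 = 53.54167
PV of perpetuity: 53.54167 / (1+0.096)^2 = 44.57289
Total PV = 19.40327 + 44.57289 = 63.97616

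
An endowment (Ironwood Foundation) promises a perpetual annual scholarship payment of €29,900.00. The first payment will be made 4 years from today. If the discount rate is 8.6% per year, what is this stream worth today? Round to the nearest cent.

€271445.88

Value at end of year 3: C / r = €29,900.00 / 0.086 = €347,674.4186
Discount to today: PV = €347,674.4186 / (1 + 0.086)^3 = €347,674.4186 / 1.280824 = €271,445.88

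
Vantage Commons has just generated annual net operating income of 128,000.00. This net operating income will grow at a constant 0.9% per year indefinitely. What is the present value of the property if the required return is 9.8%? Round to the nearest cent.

D₁ = D₀ × (1 + g) = 128,000.00 × 1.009 = 129,152.0000
Growing perpetuity: P = D₁ / (r − g) = 129,152.0000 / (0.098 − 0.009) = 1,451,146.07

1451146.07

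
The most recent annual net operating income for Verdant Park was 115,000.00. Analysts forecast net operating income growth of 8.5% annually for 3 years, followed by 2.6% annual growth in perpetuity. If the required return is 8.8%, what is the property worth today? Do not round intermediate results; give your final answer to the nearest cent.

2230466.54

D_1 = 124775.00000
D_2 = 135380.87500
D_3 = 146888.24938
Terminal value at year 3: TV = D_3×(1+g_2)/(r−g_2) = 150707.34386/0.062 = 2430763.61063
P_0 = D_1/(1+r)^1 + D_2/(1+r)^2 + D_3/(1+r)^3 + TV/(1+r)^3
    = 114682.90441 + 114366.68317 + 114051.33386 + 1887365.62158 = 2230466.54302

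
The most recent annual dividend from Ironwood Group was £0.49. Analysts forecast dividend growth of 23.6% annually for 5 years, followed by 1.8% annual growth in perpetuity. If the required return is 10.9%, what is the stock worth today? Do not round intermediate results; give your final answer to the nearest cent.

D_1 = 0.60564
D_2 = 0.74857
D_3 = 0.92523
D_4 = 1.14359
D_5 = 1.41348
Terminal value at year 5: TV = D_5×(1+g_2)/(r−g_2) = 1.43892/0.091 = 15.81229
P_0 = D_1/(1+r)^1 + D_2/(1+r)^2 + D_3/(1+r)^3 + D_4/(1+r)^4 + D_5/(1+r)^5 + TV/(1+r)^5
    = 0.54611 + 0.60865 + 0.67835 + 0.75604 + 0.84262 + 9.42621 = 12.85799

£12.86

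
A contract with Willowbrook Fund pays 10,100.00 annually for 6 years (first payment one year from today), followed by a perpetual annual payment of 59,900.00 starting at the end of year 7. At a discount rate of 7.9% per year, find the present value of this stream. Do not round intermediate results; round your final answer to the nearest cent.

PV of 6-year annuity: 10,100.00 × [1 − (1+0.079)^−6] / 0.079 = 46833.06805
Perpetuity value at year 6: 59,900.00 / 0.079 = 758227.84810
PV of perpetuity: 758227.84810 / (1+0.079)^6 = 480475.29600
Total PV = 46833.06805 + 480475.29600 = 527308.36405

527308.36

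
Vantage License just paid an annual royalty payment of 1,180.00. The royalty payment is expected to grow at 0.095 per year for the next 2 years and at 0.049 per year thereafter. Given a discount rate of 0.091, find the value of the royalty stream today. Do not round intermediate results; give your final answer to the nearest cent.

D_1 = 1292.10000
D_2 = 1414.84950
Terminal value at year 2: TV = D_2×(1+g_2)/(r−g_2) = 1484.17713/0.042 = 35337.55061
P_0 = D_1/(1+r)^1 + D_2/(1+r)^2 + TV/(1+r)^2
    = 1184.32631 + 1188.66847 + 29688.41022 = 32061.40500

32061.41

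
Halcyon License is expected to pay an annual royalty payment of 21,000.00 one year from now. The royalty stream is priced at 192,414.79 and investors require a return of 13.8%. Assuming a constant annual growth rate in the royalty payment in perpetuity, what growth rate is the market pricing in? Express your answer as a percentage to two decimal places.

P = D₁/(r−g) ⇒ g = r − D₁/P = 0.138 − 21,000.00/192,414.79 = 0.028861

2.89%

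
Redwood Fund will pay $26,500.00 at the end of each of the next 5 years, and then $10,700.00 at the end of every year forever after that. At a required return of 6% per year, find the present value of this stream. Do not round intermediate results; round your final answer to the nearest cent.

PV of 5-year annuity: $26,500.00 × [1 − (1+0.06)^−5] / 0.06 = 111627.64032
Perpetuity value at year 5: $10,700.00 / 0.06 = 178333.33333
PV of perpetuity: 178333.33333 / (1+0.06)^5 = 133261.04083
Total PV = 111627.64032 + 133261.04083 = 244888.68115

$244888.68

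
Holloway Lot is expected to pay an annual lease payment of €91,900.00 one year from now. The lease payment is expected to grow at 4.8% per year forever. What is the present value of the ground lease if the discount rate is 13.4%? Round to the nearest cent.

€1068604.65

Growing perpetuity: P = D₁ / (r − g) = €91,900.0000 / (0.134 − 0.048) = €1,068,604.65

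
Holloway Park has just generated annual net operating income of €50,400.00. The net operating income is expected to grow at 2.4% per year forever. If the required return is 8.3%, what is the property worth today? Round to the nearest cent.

€874738.98

D₁ = D₀ × (1 + g) = €50,400.00 × 1.024 = €51,609.6000
Growing perpetuity: P = D₁ / (r − g) = €51,609.6000 / (0.083 − 0.024) = €874,738.98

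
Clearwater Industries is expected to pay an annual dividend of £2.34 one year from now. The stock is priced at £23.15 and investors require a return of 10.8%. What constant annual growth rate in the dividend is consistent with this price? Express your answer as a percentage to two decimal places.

0.69%

P = D₁/(r−g) ⇒ g = r − D₁/P = 0.108 − £2.34/£23.15 = 0.006920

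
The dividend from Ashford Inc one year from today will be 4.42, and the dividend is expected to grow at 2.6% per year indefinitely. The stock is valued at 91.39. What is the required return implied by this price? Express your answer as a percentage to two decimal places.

7.44%

P = D₁/(r − g) ⇒ r = D₁/P + g = 4.4200/91.39 + 0.026 = 0.048364 + 0.026 = 0.074364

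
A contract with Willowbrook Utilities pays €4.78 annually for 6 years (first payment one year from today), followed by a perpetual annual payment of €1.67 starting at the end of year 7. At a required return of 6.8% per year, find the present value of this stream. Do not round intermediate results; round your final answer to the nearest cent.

€39.47

PV of 6-year annuity: €4.78 × [1 − (1+0.068)^−6] / 0.068 = 22.92542
Perpetuity value at year 6: €1.67 / 0.068 = 24.55882
PV of perpetuity: 24.55882 / (1+0.068)^6 = 16.54932
Total PV = 22.92542 + 16.54932 = 39.47473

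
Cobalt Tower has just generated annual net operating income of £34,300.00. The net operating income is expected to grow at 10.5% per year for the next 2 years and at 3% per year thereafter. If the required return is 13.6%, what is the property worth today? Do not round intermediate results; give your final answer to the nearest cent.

£381167.92

D_1 = 37901.50000
D_2 = 41881.15750
Terminal value at year 2: TV = D_2×(1+g_2)/(r−g_2) = 43137.59223/0.106 = 406958.41722
P_0 = D_1/(1+r)^1 + D_2/(1+r)^2 + TV/(1+r)^2
    = 33363.99648 + 32453.53531 + 315350.39025 = 381167.92204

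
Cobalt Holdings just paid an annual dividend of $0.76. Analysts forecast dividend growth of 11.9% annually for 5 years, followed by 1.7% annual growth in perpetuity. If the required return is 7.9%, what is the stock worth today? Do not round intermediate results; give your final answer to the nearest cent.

$19.20

D_1 = 0.85044
D_2 = 0.95164
D_3 = 1.06489
D_4 = 1.19161
D_5 = 1.33341
Terminal value at year 5: TV = D_5×(1+g_2)/(r−g_2) = 1.35608/0.062 = 21.87224
P_0 = D_1/(1+r)^1 + D_2/(1+r)^2 + D_3/(1+r)^3 + D_4/(1+r)^4 + D_5/(1+r)^5 + TV/(1+r)^5
    = 0.78817 + 0.81739 + 0.84769 + 0.87912 + 0.91171 + 14.95499 = 19.19908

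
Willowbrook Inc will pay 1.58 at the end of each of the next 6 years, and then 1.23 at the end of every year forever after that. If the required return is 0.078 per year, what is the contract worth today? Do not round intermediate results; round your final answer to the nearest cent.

PV of 6-year annuity: 1.58 × [1 − (1+0.078)^−6] / 0.078 = 7.34868
Perpetuity value at year 6: 1.23 / 0.078 = 15.76923
PV of perpetuity: 15.76923 / (1+0.078)^6 = 10.04842
Total PV = 7.34868 + 10.04842 = 17.39710

17.40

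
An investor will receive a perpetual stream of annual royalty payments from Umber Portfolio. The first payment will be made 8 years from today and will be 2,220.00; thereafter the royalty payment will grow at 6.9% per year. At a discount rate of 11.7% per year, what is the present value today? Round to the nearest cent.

21317.66

Value at end of year 7: C₁ / (r − g) = 2,220.00 / (0.117 − 0.069) = 46,250.0000
Discount to today: PV = 46,250.0000 / (1 + 0.117)^7 = 46,250.0000 / 2.169563 = 21,317.66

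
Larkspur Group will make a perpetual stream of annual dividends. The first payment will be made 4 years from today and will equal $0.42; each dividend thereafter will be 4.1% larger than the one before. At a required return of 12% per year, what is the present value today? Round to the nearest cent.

$3.78

Value at end of year 3: C₁ / (r − g) = $0.42 / (0.12 − 0.041) = $5.3165
Discount to today: PV = $5.3165 / (1 + 0.12)^3 = $5.3165 / 1.404928 = $3.78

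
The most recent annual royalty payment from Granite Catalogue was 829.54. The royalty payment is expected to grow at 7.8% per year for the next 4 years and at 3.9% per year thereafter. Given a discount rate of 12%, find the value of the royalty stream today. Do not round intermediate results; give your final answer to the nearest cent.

D_1 = 894.24412
D_2 = 963.99516
D_3 = 1039.18678
D_4 = 1120.24335
Terminal value at year 4: TV = D_4×(1+g_2)/(r−g_2) = 1163.93284/0.081 = 14369.54128
P_0 = D_1/(1+r)^1 + D_2/(1+r)^2 + D_3/(1+r)^3 + D_4/(1+r)^4 + TV/(1+r)^4
    = 798.43225 + 768.49104 + 739.67263 + 711.93490 + 9132.10326 = 12150.63408

12150.63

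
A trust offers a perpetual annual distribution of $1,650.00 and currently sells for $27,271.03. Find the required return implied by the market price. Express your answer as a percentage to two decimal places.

P = C/r ⇒ r = C/P = $1,650.00/$27,271.03 = 0.060504

6.05%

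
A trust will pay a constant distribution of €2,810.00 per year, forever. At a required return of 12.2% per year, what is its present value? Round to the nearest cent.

Level perpetuity: PV = C / r = €2,810.00 / 0.122 = €23,032.79

€23032.79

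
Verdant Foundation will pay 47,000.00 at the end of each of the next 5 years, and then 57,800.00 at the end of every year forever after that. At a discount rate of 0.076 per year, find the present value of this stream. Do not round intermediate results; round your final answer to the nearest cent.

PV of 5-year annuity: 47,000.00 × [1 − (1+0.076)^−5] / 0.076 = 189652.51598
Perpetuity value at year 5: 57,800.00 / 0.076 = 760526.31579
PV of perpetuity: 760526.31579 / (1+0.076)^5 = 527294.07273
Total PV = 189652.51598 + 527294.07273 = 716946.58871

716946.59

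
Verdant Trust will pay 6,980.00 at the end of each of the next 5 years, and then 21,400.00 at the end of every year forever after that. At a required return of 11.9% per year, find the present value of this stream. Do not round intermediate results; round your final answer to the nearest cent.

PV of 5-year annuity: 6,980.00 × [1 − (1+0.119)^−5] / 0.119 = 25223.79547
Perpetuity value at year 5: 21,400.00 / 0.119 = 179831.93277
PV of perpetuity: 179831.93277 / (1+0.119)^5 = 102498.23319
Total PV = 25223.79547 + 102498.23319 = 127722.02866

127722.03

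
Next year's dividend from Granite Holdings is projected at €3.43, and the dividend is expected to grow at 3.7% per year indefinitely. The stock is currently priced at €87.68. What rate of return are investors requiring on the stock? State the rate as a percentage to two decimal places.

P = D₁/(r − g) ⇒ r = D₁/P + g = €3.4300/€87.68 + 0.037 = 0.039120 + 0.037 = 0.076120

7.61%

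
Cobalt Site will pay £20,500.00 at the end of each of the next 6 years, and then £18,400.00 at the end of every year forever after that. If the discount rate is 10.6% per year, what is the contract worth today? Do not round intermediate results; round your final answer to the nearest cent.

PV of 6-year annuity: £20,500.00 × [1 − (1+0.106)^−6] / 0.106 = 87734.61396
Perpetuity value at year 6: £18,400.00 / 0.106 = 173584.90566
PV of perpetuity: 173584.90566 / (1+0.106)^6 = 94837.73996
Total PV = 87734.61396 + 94837.73996 = 182572.35392

£182572.35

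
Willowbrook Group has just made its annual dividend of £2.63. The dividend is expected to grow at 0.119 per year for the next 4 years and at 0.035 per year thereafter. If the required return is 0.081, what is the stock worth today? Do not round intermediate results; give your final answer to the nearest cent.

£79.42

D_1 = 2.94297
D_2 = 3.29318
D_3 = 3.68507
D_4 = 4.12360
Terminal value at year 4: TV = D_4×(1+g_2)/(r−g_2) = 4.26792/0.046 = 92.78091
P_0 = D_1/(1+r)^1 + D_2/(1+r)^2 + D_3/(1+r)^3 + D_4/(1+r)^4 + TV/(1+r)^4
    = 2.72245 + 2.81815 + 2.91722 + 3.01977 + 67.94474 = 79.42233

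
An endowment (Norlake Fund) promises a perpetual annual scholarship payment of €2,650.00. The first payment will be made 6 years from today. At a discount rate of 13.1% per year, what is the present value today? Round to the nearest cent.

€10931.04

Value at end of year 5: C / r = €2,650.00 / 0.131 = €20,229.0076
Discount to today: PV = €20,229.0076 / (1 + 0.131)^5 = €20,229.0076 / 1.850602 = €10,931.04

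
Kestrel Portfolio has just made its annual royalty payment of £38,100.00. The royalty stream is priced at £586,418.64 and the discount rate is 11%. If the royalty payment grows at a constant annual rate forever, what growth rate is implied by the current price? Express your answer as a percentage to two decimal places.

4.23%

P = D₀(1+g)/(r−g) ⇒ P(r−g) = D₀(1+g) ⇒ g(P+D₀) = P·r − D₀
g = (P·r − D₀)/(P + D₀) = (£586,418.64×0.11 − £38,100.00) / (£586,418.64 + £38,100.00) = 0.042282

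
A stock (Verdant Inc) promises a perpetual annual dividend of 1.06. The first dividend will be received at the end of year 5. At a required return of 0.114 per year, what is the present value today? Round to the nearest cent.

6.04

Value at end of year 4: C / r = 1.06 / 0.114 = 9.2982
Discount to today: PV = 9.2982 / (1 + 0.114)^4 = 9.2982 / 1.540071 = 6.04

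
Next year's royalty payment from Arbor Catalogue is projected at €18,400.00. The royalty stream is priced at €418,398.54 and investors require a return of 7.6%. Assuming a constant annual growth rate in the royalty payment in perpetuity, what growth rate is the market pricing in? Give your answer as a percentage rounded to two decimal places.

P = D₁/(r−g) ⇒ g = r − D₁/P = 0.076 − €18,400.00/€418,398.54 = 0.032023

3.20%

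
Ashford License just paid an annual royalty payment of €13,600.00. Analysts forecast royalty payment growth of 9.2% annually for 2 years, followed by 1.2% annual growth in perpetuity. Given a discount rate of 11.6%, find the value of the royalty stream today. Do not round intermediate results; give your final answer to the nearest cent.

D_1 = 14851.20000
D_2 = 16217.51040
Terminal value at year 2: TV = D_2×(1+g_2)/(r−g_2) = 16412.12052/0.104 = 157808.85120
P_0 = D_1/(1+r)^1 + D_2/(1+r)^2 + TV/(1+r)^2
    = 13307.52688 + 13021.34351 + 126707.68875 = 153036.55914

€153036.56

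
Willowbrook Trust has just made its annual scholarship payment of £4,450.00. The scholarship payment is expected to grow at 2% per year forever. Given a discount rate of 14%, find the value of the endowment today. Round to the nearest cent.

D₁ = D₀ × (1 + g) = £4,450.00 × 1.02 = £4,539.0000
Growing perpetuity: P = D₁ / (r − g) = £4,539.0000 / (0.14 − 0.02) = £37,825.00

£37825.00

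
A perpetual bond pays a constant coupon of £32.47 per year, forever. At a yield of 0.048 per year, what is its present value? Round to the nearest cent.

Level perpetuity: PV = C / r = £32.47 / 0.048 = £676.46

£676.46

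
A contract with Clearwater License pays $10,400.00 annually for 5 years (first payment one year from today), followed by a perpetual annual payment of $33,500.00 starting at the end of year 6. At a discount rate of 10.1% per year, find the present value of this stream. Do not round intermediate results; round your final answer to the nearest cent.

$244339.24

PV of 5-year annuity: $10,400.00 × [1 − (1+0.101)^−5] / 0.101 = 39323.67328
Perpetuity value at year 5: $33,500.00 / 0.101 = 331683.16832
PV of perpetuity: 331683.16832 / (1+0.101)^5 = 205015.56688
Total PV = 39323.67328 + 205015.56688 = 244339.24016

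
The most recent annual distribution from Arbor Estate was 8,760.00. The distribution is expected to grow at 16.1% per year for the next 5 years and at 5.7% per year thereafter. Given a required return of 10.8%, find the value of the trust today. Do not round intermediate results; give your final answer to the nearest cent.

D_1 = 10170.36000
D_2 = 11807.78796
D_3 = 13708.84182
D_4 = 15915.96535
D_5 = 18478.43578
Terminal value at year 5: TV = D_5×(1+g_2)/(r−g_2) = 19531.70662/0.051 = 382974.63953
P_0 = D_1/(1+r)^1 + D_2/(1+r)^2 + D_3/(1+r)^3 + D_4/(1+r)^4 + D_5/(1+r)^5 + TV/(1+r)^5
    = 9179.02527 + 9618.09417 + 10078.16546 + 10560.24377 + 11065.38179 + 229335.46174 = 279836.37220

279836.37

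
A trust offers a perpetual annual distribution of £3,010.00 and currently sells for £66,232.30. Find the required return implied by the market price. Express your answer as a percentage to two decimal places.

4.54%

P = C/r ⇒ r = C/P = £3,010.00/£66,232.30 = 0.045446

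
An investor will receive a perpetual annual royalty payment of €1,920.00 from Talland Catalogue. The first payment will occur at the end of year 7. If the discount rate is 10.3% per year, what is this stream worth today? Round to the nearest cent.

Value at end of year 6: C / r = €1,920.00 / 0.103 = €18,640.7767
Discount to today: PV = €18,640.7767 / (1 + 0.103)^6 = €18,640.7767 / 1.800749 = €10,351.68

€10351.68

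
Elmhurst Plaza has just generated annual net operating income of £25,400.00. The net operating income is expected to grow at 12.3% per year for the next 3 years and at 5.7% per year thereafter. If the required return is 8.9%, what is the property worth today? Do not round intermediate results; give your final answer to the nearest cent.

£1001114.13

D_1 = 28524.20000
D_2 = 32032.67660
D_3 = 35972.69582
Terminal value at year 3: TV = D_3×(1+g_2)/(r−g_2) = 38023.13948/0.032 = 1188223.10886
P_0 = D_1/(1+r)^1 + D_2/(1+r)^2 + D_3/(1+r)^3 + TV/(1+r)^3
    = 26193.02112 + 27010.80139 + 27854.11383 + 920056.19759 = 1001114.13394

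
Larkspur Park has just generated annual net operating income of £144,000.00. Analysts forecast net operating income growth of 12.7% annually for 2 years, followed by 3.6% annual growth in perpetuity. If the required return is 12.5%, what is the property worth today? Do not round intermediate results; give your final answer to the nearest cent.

D_1 = 162288.00000
D_2 = 182898.57600
Terminal value at year 2: TV = D_2×(1+g_2)/(r−g_2) = 189482.92474/0.089 = 2129021.62625
P_0 = D_1/(1+r)^1 + D_2/(1+r)^2 + TV/(1+r)^2
    = 144256.00000 + 144512.45511 + 1682189.92691 = 1970958.38202

£1970958.38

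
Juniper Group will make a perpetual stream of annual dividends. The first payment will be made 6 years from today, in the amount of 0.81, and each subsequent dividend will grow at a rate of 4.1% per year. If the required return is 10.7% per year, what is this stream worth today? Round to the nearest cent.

7.38

Value at end of year 5: C₁ / (r − g) = 0.81 / (0.107 − 0.041) = 12.2727
Discount to today: PV = 12.2727 / (1 + 0.107)^5 = 12.2727 / 1.662410 = 7.38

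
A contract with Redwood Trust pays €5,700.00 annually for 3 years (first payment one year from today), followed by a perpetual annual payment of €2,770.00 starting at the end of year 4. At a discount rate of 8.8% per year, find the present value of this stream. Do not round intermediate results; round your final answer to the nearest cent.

PV of 3-year annuity: €5,700.00 × [1 − (1+0.088)^−3] / 0.088 = 14479.96407
Perpetuity value at year 3: €2,770.00 / 0.088 = 31477.27273
PV of perpetuity: 31477.27273 / (1+0.088)^3 = 24440.51826
Total PV = 14479.96407 + 24440.51826 = 38920.48233

€38920.48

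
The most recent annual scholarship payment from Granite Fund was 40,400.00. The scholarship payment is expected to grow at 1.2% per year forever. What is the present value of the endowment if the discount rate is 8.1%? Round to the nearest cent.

D₁ = D₀ × (1 + g) = 40,400.00 × 1.012 = 40,884.8000
Growing perpetuity: P = D₁ / (r − g) = 40,884.8000 / (0.081 − 0.012) = 592,533.33

592533.33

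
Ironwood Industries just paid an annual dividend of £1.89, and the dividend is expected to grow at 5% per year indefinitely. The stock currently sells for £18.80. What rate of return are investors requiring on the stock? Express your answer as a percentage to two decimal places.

15.56%

D₁ = £1.89 × 1.05 = £1.9845
P = D₁/(r − g) ⇒ r = D₁/P + g = £1.9845/£18.80 + 0.05 = 0.105559 + 0.05 = 0.155559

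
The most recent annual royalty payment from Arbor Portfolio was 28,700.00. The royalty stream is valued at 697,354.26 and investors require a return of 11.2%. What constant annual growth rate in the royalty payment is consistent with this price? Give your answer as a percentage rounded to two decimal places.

6.80%

P = D₀(1+g)/(r−g) ⇒ P(r−g) = D₀(1+g) ⇒ g(P+D₀) = P·r − D₀
g = (P·r − D₀)/(P + D₀) = (697,354.26×0.112 − 28,700.00) / (697,354.26 + 28,700.00) = 0.068044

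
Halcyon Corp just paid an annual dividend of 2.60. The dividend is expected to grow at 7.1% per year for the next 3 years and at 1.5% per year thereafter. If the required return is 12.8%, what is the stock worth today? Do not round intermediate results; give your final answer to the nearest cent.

D_1 = 2.78460
D_2 = 2.98231
D_3 = 3.19405
Terminal value at year 3: TV = D_3×(1+g_2)/(r−g_2) = 3.24196/0.113 = 28.68992
P_0 = D_1/(1+r)^1 + D_2/(1+r)^2 + D_3/(1+r)^3 + TV/(1+r)^3
    = 2.46862 + 2.34387 + 2.22543 + 19.98951 = 27.02743

27.03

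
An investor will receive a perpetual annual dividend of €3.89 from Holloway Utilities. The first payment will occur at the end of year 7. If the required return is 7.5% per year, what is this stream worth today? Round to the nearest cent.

€33.61

Value at end of year 6: C / r = €3.89 / 0.075 = €51.8667
Discount to today: PV = €51.8667 / (1 + 0.075)^6 = €51.8667 / 1.543302 = €33.61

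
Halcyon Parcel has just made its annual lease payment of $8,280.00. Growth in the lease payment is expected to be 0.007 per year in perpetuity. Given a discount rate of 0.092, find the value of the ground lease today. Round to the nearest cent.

$98093.65

D₁ = D₀ × (1 + g) = $8,280.00 × 1.007 = $8,337.9600
Growing perpetuity: P = D₁ / (r − g) = $8,337.9600 / (0.092 − 0.007) = $98,093.65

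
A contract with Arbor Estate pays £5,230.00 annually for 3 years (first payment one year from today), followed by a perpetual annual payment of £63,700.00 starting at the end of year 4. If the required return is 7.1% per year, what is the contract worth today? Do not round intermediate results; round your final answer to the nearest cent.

PV of 3-year annuity: £5,230.00 × [1 − (1+0.071)^−3] / 0.071 = 13700.13508
Perpetuity value at year 3: £63,700.00 / 0.071 = 897183.09859
PV of perpetuity: 897183.09859 / (1+0.071)^3 = 730319.12060
Total PV = 13700.13508 + 730319.12060 = 744019.25568

£744019.26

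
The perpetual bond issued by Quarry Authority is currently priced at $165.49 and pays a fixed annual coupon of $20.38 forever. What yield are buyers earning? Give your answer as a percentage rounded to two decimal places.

12.31%

P = C/r ⇒ r = C/P = $20.38/$165.49 = 0.123149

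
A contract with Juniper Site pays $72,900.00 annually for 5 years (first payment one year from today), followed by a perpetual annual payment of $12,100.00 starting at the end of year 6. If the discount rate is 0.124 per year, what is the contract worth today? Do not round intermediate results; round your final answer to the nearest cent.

$314596.49

PV of 5-year annuity: $72,900.00 × [1 − (1+0.124)^−5] / 0.124 = 260204.85141
Perpetuity value at year 5: $12,100.00 / 0.124 = 97580.64516
PV of perpetuity: 97580.64516 / (1+0.124)^5 = 54391.63690
Total PV = 260204.85141 + 54391.63690 = 314596.48832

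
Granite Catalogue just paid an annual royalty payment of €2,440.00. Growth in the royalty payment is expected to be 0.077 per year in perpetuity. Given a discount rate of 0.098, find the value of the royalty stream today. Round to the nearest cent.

€125137.14

D₁ = D₀ × (1 + g) = €2,440.00 × 1.077 = €2,627.8800
Growing perpetuity: P = D₁ / (r − g) = €2,627.8800 / (0.098 − 0.077) = €125,137.14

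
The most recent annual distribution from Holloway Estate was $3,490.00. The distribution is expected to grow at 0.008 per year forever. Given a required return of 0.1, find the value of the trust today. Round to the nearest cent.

$38238.26

D₁ = D₀ × (1 + g) = $3,490.00 × 1.008 = $3,517.9200
Growing perpetuity: P = D₁ / (r − g) = $3,517.9200 / (0.1 − 0.008) = $38,238.26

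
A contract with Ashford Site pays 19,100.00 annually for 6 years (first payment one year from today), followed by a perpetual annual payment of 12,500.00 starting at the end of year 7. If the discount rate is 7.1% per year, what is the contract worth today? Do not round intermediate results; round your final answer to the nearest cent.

207418.62

PV of 6-year annuity: 19,100.00 × [1 − (1+0.071)^−6] / 0.071 = 90760.53214
Perpetuity value at year 6: 12,500.00 / 0.071 = 176056.33803
PV of perpetuity: 176056.33803 / (1+0.071)^6 = 116658.08401
Total PV = 90760.53214 + 116658.08401 = 207418.61615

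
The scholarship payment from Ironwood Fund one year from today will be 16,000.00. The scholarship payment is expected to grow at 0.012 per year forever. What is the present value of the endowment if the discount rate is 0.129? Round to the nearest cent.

136752.14

Growing perpetuity: P = D₁ / (r − g) = 16,000.0000 / (0.129 − 0.012) = 136,752.14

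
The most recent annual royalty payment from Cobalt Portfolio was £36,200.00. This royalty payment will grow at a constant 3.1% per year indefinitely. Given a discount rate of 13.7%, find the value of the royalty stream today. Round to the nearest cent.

£352096.23

D₁ = D₀ × (1 + g) = £36,200.00 × 1.031 = £37,322.2000
Growing perpetuity: P = D₁ / (r − g) = £37,322.2000 / (0.137 − 0.031) = £352,096.23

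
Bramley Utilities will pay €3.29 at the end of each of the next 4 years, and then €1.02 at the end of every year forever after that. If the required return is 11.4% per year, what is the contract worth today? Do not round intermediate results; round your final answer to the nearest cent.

PV of 4-year annuity: €3.29 × [1 − (1+0.114)^−4] / 0.114 = 10.12048
Perpetuity value at year 4: €1.02 / 0.114 = 8.94737
PV of perpetuity: 8.94737 / (1+0.114)^4 = 5.80971
Total PV = 10.12048 + 5.80971 = 15.93019

€15.93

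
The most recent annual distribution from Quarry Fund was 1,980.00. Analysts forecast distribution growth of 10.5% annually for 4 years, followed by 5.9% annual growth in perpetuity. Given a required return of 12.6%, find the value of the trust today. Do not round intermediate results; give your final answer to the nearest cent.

D_1 = 2187.90000
D_2 = 2417.62950
D_3 = 2671.48060
D_4 = 2951.98606
Terminal value at year 4: TV = D_4×(1+g_2)/(r−g_2) = 3126.15324/0.067 = 46659.00355
P_0 = D_1/(1+r)^1 + D_2/(1+r)^2 + D_3/(1+r)^3 + D_4/(1+r)^4 + TV/(1+r)^4
    = 1943.07282 + 1906.83434 + 1871.27171 + 1836.37233 + 29025.64623 = 36583.19744

36583.20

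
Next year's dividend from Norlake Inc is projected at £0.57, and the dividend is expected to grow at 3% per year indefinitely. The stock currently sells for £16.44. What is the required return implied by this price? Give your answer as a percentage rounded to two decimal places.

6.47%

P = D₁/(r − g) ⇒ r = D₁/P + g = £0.5700/£16.44 + 0.03 = 0.034672 + 0.03 = 0.064672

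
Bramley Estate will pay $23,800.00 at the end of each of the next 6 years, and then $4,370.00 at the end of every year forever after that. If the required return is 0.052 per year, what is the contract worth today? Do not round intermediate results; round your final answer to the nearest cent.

PV of 6-year annuity: $23,800.00 × [1 − (1+0.052)^−6] / 0.052 = 120032.65105
Perpetuity value at year 6: $4,370.00 / 0.052 = 84038.46154
PV of perpetuity: 84038.46154 / (1+0.052)^6 = 61998.85292
Total PV = 120032.65105 + 61998.85292 = 182031.50397

$182031.50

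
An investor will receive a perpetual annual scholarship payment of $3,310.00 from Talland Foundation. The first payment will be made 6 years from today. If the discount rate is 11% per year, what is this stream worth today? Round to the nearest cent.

Value at end of year 5: C / r = $3,310.00 / 0.11 = $30,090.9091
Discount to today: PV = $30,090.9091 / (1 + 0.11)^5 = $30,090.9091 / 1.685058 = $17,857.49

$17857.49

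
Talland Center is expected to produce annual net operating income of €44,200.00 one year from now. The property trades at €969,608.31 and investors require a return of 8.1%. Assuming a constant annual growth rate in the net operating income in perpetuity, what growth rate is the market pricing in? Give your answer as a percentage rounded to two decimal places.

P = D₁/(r−g) ⇒ g = r − D₁/P = 0.081 − €44,200.00/€969,608.31 = 0.035415

3.54%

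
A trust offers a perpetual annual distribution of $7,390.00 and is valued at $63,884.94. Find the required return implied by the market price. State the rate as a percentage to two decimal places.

P = C/r ⇒ r = C/P = $7,390.00/$63,884.94 = 0.115677

11.57%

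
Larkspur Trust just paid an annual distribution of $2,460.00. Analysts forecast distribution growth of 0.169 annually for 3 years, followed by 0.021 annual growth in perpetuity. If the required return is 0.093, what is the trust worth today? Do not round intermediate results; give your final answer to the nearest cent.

D_1 = 2875.74000
D_2 = 3361.74006
D_3 = 3929.87413
Terminal value at year 3: TV = D_3×(1+g_2)/(r−g_2) = 4012.40149/0.072 = 55727.79843
P_0 = D_1/(1+r)^1 + D_2/(1+r)^2 + D_3/(1+r)^3 + TV/(1+r)^3
    = 2631.05215 + 2813.99814 + 3009.66498 + 42678.72144 = 51133.43670

$51133.44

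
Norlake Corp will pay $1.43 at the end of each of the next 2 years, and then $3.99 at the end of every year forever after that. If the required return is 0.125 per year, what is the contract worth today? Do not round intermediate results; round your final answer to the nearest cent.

PV of 2-year annuity: $1.43 × [1 − (1+0.125)^−2] / 0.125 = 2.40099
Perpetuity value at year 2: $3.99 / 0.125 = 31.92000
PV of perpetuity: 31.92000 / (1+0.125)^2 = 25.22074
Total PV = 2.40099 + 25.22074 = 27.62173

$27.62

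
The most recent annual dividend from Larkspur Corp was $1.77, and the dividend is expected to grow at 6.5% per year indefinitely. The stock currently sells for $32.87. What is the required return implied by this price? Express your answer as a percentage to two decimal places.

12.23%

D₁ = $1.77 × 1.065 = $1.8851
P = D₁/(r − g) ⇒ r = D₁/P + g = $1.8851/$32.87 + 0.065 = 0.057349 + 0.065 = 0.122349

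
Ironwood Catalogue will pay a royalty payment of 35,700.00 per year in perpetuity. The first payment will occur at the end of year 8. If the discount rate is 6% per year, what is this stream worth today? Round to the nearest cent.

Value at end of year 7: C / r = 35,700.00 / 0.06 = 595,000.0000
Discount to today: PV = 595,000.0000 / (1 + 0.06)^7 = 595,000.0000 / 1.503630 = 395,708.98

395708.98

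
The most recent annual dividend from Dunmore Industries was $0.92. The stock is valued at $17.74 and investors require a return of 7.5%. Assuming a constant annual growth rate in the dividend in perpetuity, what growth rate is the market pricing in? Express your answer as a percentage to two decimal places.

2.20%

P = D₀(1+g)/(r−g) ⇒ P(r−g) = D₀(1+g) ⇒ g(P+D₀) = P·r − D₀
g = (P·r − D₀)/(P + D₀) = ($17.74×0.075 − $0.92) / ($17.74 + $0.92) = 0.021999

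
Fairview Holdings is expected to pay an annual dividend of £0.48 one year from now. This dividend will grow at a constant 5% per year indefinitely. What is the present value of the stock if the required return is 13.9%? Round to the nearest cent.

Growing perpetuity: P = D₁ / (r − g) = £0.4800 / (0.139 − 0.05) = £5.39

£5.39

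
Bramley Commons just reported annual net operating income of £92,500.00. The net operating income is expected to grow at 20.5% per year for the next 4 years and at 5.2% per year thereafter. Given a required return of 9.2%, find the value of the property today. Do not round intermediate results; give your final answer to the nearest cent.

£4083221.45

D_1 = 111462.50000
D_2 = 134312.31250
D_3 = 161846.33656
D_4 = 195024.83556
Terminal value at year 4: TV = D_4×(1+g_2)/(r−g_2) = 205166.12701/0.04 = 5129153.17517
P_0 = D_1/(1+r)^1 + D_2/(1+r)^2 + D_3/(1+r)^3 + D_4/(1+r)^4 + TV/(1+r)^4
    = 102071.88645 + 112634.27030 + 124289.64809 + 137151.12266 + 3607074.52600 = 4083221.45350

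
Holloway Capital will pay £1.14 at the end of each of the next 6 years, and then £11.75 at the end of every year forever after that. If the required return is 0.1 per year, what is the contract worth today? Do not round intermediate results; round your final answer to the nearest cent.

PV of 6-year annuity: £1.14 × [1 − (1+0.1)^−6] / 0.1 = 4.96500
Perpetuity value at year 6: £11.75 / 0.1 = 117.50000
PV of perpetuity: 117.50000 / (1+0.1)^6 = 66.32569
Total PV = 4.96500 + 66.32569 = 71.29068

£71.29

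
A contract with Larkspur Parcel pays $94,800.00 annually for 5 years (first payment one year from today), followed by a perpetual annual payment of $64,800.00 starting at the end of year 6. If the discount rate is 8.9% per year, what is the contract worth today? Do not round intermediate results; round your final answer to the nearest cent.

$845082.83

PV of 5-year annuity: $94,800.00 × [1 − (1+0.089)^−5] / 0.089 = 369697.68893
Perpetuity value at year 5: $64,800.00 / 0.089 = 728089.88764
PV of perpetuity: 728089.88764 / (1+0.089)^5 = 475385.13824
Total PV = 369697.68893 + 475385.13824 = 845082.82718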